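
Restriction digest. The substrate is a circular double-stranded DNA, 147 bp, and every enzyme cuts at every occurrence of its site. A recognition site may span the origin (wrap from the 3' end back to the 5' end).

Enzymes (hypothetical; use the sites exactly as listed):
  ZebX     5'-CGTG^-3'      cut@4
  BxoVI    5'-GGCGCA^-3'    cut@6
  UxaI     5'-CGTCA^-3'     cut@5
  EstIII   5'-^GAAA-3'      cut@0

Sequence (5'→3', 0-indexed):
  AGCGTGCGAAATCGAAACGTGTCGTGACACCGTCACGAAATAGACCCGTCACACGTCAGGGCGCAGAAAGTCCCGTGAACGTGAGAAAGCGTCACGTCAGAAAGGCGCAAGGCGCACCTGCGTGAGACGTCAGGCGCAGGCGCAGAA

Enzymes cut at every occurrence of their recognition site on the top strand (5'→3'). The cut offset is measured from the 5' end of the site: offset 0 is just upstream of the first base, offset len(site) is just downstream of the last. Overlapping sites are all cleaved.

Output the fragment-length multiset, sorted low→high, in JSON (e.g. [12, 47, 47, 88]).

[1,1,1,5,5,6,6,6,6,7,7,7,8,8,8,9,9,10,10,12,15]

Site scan:
  ZebX (CGTG, off=4): starts [2, 17, 22, 73, 79, 120] → cuts [6, 21, 26, 77, 83, 124]
  BxoVI (GGCGCA, off=6): starts [59, 103, 110, 132, 138] → cuts [65, 109, 116, 138, 144]
  UxaI (CGTCA, off=5): starts [30, 46, 53, 89, 94, 127] → cuts [35, 51, 58, 94, 99, 132]
  EstIII (GAAA, off=0): starts [7, 13, 36, 65, 84, 99, 144] → cuts [7, 13, 36, 65, 84, 99, 144]

All cut coordinates (distinct, sorted): [6, 7, 13, 21, 26, 35, 36, 51, 58, 65, 77, 83, 84, 94, 99, 109, 116, 124, 132, 138, 144]

Fragments:
  6→7: 1 bp
  7→13: 6 bp
  13→21: 8 bp
  21→26: 5 bp
  26→35: 9 bp
  35→36: 1 bp
  36→51: 15 bp
  51→58: 7 bp
  58→65: 7 bp
  65→77: 12 bp
  77→83: 6 bp
  83→84: 1 bp
  84→94: 10 bp
  94→99: 5 bp
  99→109: 10 bp
  109→116: 7 bp
  116→124: 8 bp
  124→132: 8 bp
  132→138: 6 bp
  138→144: 6 bp
  144→6 (wrap): 147-144+6 = 9 bp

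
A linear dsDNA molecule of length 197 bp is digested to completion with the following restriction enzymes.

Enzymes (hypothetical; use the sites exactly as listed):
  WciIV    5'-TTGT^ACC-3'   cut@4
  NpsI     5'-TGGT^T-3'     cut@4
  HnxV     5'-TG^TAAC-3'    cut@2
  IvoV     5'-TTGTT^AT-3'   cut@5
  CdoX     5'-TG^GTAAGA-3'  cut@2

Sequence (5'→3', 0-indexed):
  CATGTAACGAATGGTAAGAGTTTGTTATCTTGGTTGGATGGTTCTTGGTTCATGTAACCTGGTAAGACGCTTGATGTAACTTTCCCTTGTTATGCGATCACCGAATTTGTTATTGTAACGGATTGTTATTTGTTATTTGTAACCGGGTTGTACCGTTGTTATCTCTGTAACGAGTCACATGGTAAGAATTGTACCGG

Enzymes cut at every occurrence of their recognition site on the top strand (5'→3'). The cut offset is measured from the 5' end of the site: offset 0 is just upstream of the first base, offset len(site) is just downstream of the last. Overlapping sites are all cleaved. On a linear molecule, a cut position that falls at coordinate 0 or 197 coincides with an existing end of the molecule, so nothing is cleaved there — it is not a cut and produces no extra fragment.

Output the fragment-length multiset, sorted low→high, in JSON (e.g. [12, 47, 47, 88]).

Site scan:
  WciIV TTGTACC/4: at [147, 188] ⇒ [151, 192]
  NpsI TGGTT/4: at [30, 38, 45] ⇒ [34, 42, 49]
  HnxV TGTAAC/2: at [2, 52, 74, 113, 137, 165] ⇒ [4, 54, 76, 115, 139, 167]
  IvoV TTGTTAT/5: at [21, 86, 106, 122, 129, 155] ⇒ [26, 91, 111, 127, 134, 160]
  CdoX TGGTAAGA/2: at [11, 59, 179] ⇒ [13, 61, 181]

Pooled cuts: [4, 13, 26, 34, 42, 49, 54, 61, 76, 91, 111, 115, 127, 134, 139, 151, 160, 167, 181, 192]

Fragments:
  [0,4): 4 bp
  [4,13): 9 bp
  [13,26): 13 bp
  [26,34): 8 bp
  [34,42): 8 bp
  [42,49): 7 bp
  [49,54): 5 bp
  [54,61): 7 bp
  [61,76): 15 bp
  [76,91): 15 bp
  [91,111): 20 bp
  [111,115): 4 bp
  [115,127): 12 bp
  [127,134): 7 bp
  [134,139): 5 bp
  [139,151): 12 bp
  [151,160): 9 bp
  [160,167): 7 bp
  [167,181): 14 bp
  [181,192): 11 bp
  [192,197): 5 bp

[4,4,5,5,5,7,7,7,7,8,8,9,9,11,12,12,13,14,15,15,20]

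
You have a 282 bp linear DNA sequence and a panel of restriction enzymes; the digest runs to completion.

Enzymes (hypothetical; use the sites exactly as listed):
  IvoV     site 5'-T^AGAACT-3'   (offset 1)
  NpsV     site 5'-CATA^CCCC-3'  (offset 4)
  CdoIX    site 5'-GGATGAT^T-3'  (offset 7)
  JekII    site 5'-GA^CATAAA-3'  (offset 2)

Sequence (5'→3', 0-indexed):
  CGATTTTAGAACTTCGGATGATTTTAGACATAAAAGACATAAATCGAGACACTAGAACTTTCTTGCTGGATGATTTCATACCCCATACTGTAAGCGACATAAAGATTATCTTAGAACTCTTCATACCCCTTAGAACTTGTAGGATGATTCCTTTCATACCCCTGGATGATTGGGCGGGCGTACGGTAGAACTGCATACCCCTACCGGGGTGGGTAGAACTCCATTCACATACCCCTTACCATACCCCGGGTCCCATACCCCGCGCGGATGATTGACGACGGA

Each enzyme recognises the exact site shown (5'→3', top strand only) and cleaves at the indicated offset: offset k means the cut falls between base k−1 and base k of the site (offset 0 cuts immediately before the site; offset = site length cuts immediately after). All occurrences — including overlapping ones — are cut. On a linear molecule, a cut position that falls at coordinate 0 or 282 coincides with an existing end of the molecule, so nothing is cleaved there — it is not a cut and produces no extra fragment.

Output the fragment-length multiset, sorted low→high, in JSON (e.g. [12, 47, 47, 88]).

[6,6,6,7,9,10,10,11,12,12,13,14,15,15,15,16,16,17,17,17,17,21]

Per-enzyme occurrences:
  IvoV TAGAACT/1: at [6, 52, 111, 130, 185, 213] ⇒ [7, 53, 112, 131, 186, 214]
  NpsV CATACCCC/4: at [76, 121, 154, 193, 227, 239, 253] ⇒ [80, 125, 158, 197, 231, 243, 257]
  CdoIX GGATGATT/7: at [15, 67, 141, 163, 265] ⇒ [22, 74, 148, 170, 272]
  JekII GACATAAA/2: at [26, 35, 95] ⇒ [28, 37, 97]

All cut coordinates (distinct, sorted): [7, 22, 28, 37, 53, 74, 80, 97, 112, 125, 131, 148, 158, 170, 186, 197, 214, 231, 243, 257, 272]

Fragments:
  [0,7): 7 bp
  [7,22): 15 bp
  [22,28): 6 bp
  [28,37): 9 bp
  [37,53): 16 bp
  [53,74): 21 bp
  [74,80): 6 bp
  [80,97): 17 bp
  [97,112): 15 bp
  [112,125): 13 bp
  [125,131): 6 bp
  [131,148): 17 bp
  [148,158): 10 bp
  [158,170): 12 bp
  [170,186): 16 bp
  [186,197): 11 bp
  [197,214): 17 bp
  [214,231): 17 bp
  [231,243): 12 bp
  [243,257): 14 bp
  [257,272): 15 bp
  [272,282): 10 bp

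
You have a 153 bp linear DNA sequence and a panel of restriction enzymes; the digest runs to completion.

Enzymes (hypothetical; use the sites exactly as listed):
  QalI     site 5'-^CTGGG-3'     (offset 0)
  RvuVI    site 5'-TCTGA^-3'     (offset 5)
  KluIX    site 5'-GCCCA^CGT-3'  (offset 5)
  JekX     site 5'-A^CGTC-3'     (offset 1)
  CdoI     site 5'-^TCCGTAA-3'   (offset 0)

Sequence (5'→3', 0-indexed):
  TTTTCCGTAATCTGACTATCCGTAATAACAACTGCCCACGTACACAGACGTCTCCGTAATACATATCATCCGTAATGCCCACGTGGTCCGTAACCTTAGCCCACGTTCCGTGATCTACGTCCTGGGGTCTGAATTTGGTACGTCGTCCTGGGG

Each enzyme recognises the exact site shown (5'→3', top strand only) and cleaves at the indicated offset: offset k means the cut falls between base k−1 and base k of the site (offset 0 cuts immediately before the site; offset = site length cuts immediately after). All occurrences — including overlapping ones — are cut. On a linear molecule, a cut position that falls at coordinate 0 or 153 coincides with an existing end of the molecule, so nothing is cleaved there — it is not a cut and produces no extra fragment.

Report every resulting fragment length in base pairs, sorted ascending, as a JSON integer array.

Scan for sites:
  QalI CTGGG/0: at [121, 147] ⇒ [121, 147]
  RvuVI TCTGA/5: at [10, 127] ⇒ [15, 132]
  KluIX GCCCACGT/5: at [33, 76, 98] ⇒ [38, 81, 103]
  JekX ACGTC/1: at [47, 116, 139] ⇒ [48, 117, 140]
  CdoI TCCGTAA/0: at [3, 18, 52, 68, 86] ⇒ [3, 18, 52, 68, 86]

Pooled cuts: [3, 15, 18, 38, 48, 52, 68, 81, 86, 103, 117, 121, 132, 140, 147]

Fragments:
  [0,3): 3 bp
  [3,15): 12 bp
  [15,18): 3 bp
  [18,38): 20 bp
  [38,48): 10 bp
  [48,52): 4 bp
  [52,68): 16 bp
  [68,81): 13 bp
  [81,86): 5 bp
  [86,103): 17 bp
  [103,117): 14 bp
  [117,121): 4 bp
  [121,132): 11 bp
  [132,140): 8 bp
  [140,147): 7 bp
  [147,153): 6 bp

[3,3,4,4,5,6,7,8,10,11,12,13,14,16,17,20]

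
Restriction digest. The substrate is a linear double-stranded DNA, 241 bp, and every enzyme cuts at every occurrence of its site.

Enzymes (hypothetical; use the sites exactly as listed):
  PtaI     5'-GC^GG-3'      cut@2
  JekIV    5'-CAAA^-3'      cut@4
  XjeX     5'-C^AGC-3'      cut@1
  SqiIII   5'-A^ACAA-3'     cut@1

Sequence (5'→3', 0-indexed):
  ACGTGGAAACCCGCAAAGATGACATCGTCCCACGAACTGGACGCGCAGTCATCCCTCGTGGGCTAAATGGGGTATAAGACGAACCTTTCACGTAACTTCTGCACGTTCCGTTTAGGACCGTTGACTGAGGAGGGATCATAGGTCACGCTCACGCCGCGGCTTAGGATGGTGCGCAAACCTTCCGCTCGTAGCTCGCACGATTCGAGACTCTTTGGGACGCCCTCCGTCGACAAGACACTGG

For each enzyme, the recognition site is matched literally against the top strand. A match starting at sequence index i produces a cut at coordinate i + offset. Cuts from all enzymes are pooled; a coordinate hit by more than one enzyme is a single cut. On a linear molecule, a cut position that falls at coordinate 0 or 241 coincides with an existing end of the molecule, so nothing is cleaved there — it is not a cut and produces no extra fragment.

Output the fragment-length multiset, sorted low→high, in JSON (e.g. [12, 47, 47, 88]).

[17,20,64,140]

Scan for sites:
  PtaI (GCGG, off=2): starts [155] → cuts [157]
  JekIV (CAAA, off=4): starts [13, 173] → cuts [17, 177]
  XjeX (CAGC, off=1): no sites
  SqiIII (AACAA, off=1): no sites

Pooled cuts: [17, 157, 177]

Fragments:
  [0,17): 17 bp
  [17,157): 140 bp
  [157,177): 20 bp
  [177,241): 64 bp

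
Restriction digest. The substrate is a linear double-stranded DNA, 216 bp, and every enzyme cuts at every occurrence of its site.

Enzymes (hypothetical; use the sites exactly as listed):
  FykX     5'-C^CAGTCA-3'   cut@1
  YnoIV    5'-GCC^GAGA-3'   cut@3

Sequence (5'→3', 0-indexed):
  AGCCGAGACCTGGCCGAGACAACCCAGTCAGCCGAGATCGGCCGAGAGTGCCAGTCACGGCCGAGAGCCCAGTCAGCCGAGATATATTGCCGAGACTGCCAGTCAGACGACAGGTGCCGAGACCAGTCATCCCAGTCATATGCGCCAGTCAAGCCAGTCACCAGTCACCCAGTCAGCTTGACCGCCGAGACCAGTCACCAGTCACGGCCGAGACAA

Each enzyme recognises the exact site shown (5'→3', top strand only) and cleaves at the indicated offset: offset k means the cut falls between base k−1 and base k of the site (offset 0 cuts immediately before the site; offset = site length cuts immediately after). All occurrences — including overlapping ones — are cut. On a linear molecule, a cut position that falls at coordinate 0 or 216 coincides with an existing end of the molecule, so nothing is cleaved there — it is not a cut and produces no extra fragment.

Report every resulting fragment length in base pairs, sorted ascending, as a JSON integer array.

[4,5,5,7,7,7,7,8,8,8,9,9,9,9,9,10,11,11,11,13,13,17,19]

Site scan:
  FykX CCAGTCA/1: at [23, 50, 68, 98, 122, 131, 144, 153, 160, 168, 190, 197] ⇒ [24, 51, 69, 99, 123, 132, 145, 154, 161, 169, 191, 198]
  YnoIV GCCGAGA/3: at [1, 12, 30, 40, 59, 75, 88, 115, 183, 206] ⇒ [4, 15, 33, 43, 62, 78, 91, 118, 186, 209]

All cut coordinates (distinct, sorted): [4, 15, 24, 33, 43, 51, 62, 69, 78, 91, 99, 118, 123, 132, 145, 154, 161, 169, 186, 191, 198, 209]

Fragment lengths:
  [0,4): 4 bp
  [4,15): 11 bp
  [15,24): 9 bp
  [24,33): 9 bp
  [33,43): 10 bp
  [43,51): 8 bp
  [51,62): 11 bp
  [62,69): 7 bp
  [69,78): 9 bp
  [78,91): 13 bp
  [91,99): 8 bp
  [99,118): 19 bp
  [118,123): 5 bp
  [123,132): 9 bp
  [132,145): 13 bp
  [145,154): 9 bp
  [154,161): 7 bp
  [161,169): 8 bp
  [169,186): 17 bp
  [186,191): 5 bp
  [191,198): 7 bp
  [198,209): 11 bp
  [209,216): 7 bp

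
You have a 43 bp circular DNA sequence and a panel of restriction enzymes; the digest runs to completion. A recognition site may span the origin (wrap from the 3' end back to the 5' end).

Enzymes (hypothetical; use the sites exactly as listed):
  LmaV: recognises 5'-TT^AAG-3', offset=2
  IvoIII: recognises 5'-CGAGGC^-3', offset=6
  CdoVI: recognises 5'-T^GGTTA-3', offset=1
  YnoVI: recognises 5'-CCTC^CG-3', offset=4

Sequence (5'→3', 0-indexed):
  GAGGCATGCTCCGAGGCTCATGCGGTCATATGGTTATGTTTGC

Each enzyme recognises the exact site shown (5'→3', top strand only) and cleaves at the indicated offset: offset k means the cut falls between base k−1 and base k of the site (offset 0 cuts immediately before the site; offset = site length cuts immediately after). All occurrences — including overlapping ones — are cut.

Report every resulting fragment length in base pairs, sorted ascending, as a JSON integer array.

[12,14,17]

Scan for sites:
  LmaV (TTAAG, off=2): no sites
  IvoIII CGAGGC/6: at [11, 42] ⇒ [5, 17]
  CdoVI TGGTTA/1: at [30] ⇒ [31]
  YnoVI (CCTCCG, off=4): no sites

Pooled cuts: [5, 17, 31]

Fragment lengths:
  5→17: 12 bp
  17→31: 14 bp
  31→5 (wrap): 43-31+5 = 17 bp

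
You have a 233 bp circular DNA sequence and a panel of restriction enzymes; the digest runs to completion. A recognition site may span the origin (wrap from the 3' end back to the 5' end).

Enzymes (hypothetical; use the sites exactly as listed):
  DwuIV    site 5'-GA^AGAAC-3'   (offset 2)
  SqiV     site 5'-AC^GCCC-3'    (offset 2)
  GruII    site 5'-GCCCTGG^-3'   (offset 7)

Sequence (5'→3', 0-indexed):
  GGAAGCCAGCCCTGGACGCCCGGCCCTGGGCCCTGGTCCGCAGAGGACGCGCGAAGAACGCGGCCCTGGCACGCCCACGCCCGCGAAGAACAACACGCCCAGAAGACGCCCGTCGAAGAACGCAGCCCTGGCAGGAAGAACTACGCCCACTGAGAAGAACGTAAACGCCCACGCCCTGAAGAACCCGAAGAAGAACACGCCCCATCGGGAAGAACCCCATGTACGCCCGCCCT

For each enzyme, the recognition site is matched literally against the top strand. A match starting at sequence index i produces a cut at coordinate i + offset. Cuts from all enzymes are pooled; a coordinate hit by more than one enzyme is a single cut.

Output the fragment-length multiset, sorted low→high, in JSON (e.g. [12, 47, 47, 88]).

Per-enzyme occurrences:
  DwuIV GAAGAAC/2: at [52, 84, 114, 134, 153, 177, 189, 208] ⇒ [54, 86, 116, 136, 155, 179, 191, 210]
  SqiV ACGCCC/2: at [15, 70, 76, 94, 105, 142, 164, 170, 196, 222] ⇒ [17, 72, 78, 96, 107, 144, 166, 172, 198, 224]
  GruII GCCCTGG/7: at [8, 22, 29, 62, 124, 228] ⇒ [2, 15, 29, 36, 69, 131]

Pooled cuts: [2, 15, 17, 29, 36, 54, 69, 72, 78, 86, 96, 107, 116, 131, 136, 144, 155, 166, 172, 179, 191, 198, 210, 224]

Fragment lengths:
  2→15: 13 bp
  15→17: 2 bp
  17→29: 12 bp
  29→36: 7 bp
  36→54: 18 bp
  54→69: 15 bp
  69→72: 3 bp
  72→78: 6 bp
  78→86: 8 bp
  86→96: 10 bp
  96→107: 11 bp
  107→116: 9 bp
  116→131: 15 bp
  131→136: 5 bp
  136→144: 8 bp
  144→155: 11 bp
  155→166: 11 bp
  166→172: 6 bp
  172→179: 7 bp
  179→191: 12 bp
  191→198: 7 bp
  198→210: 12 bp
  210→224: 14 bp
  224→2 (wrap): 233-224+2 = 11 bp

[2,3,5,6,6,7,7,7,8,8,9,10,11,11,11,11,12,12,12,13,14,15,15,18]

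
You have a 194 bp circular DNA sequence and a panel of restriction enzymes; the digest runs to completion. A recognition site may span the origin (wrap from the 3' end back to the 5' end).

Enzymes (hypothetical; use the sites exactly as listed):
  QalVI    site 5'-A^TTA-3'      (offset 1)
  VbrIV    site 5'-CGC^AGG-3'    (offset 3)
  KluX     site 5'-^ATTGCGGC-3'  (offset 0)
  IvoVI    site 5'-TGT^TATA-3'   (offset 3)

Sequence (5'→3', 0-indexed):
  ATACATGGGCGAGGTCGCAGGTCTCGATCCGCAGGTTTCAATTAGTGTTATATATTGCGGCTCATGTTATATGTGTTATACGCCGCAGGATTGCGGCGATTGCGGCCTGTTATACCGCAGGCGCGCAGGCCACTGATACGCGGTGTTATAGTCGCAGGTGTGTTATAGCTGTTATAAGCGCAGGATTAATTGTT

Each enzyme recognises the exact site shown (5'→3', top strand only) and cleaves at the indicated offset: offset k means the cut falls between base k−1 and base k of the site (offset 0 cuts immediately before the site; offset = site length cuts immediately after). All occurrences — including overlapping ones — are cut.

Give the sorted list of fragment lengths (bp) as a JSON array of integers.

[3,4,5,7,8,8,8,8,9,9,9,9,9,9,10,12,14,14,19,20]

Per-enzyme occurrences:
  QalVI (ATTA, off=1): starts [40, 184] → cuts [41, 185]
  VbrIV (CGCAGG, off=3): starts [15, 29, 83, 115, 123, 152, 178] → cuts [18, 32, 86, 118, 126, 155, 181]
  KluX (ATTGCGGC, off=0): starts [53, 89, 98] → cuts [53, 89, 98]
  IvoVI (TGTTATA, off=3): starts [45, 64, 73, 107, 143, 160, 169, 190] → cuts [48, 67, 76, 110, 146, 163, 172, 193]

All cut coordinates (distinct, sorted): [18, 32, 41, 48, 53, 67, 76, 86, 89, 98, 110, 118, 126, 146, 155, 163, 172, 181, 185, 193]

Fragment lengths:
  18→32: 14 bp
  32→41: 9 bp
  41→48: 7 bp
  48→53: 5 bp
  53→67: 14 bp
  67→76: 9 bp
  76→86: 10 bp
  86→89: 3 bp
  89→98: 9 bp
  98→110: 12 bp
  110→118: 8 bp
  118→126: 8 bp
  126→146: 20 bp
  146→155: 9 bp
  155→163: 8 bp
  163→172: 9 bp
  172→181: 9 bp
  181→185: 4 bp
  185→193: 8 bp
  193→18 (wrap): 194-193+18 = 19 bp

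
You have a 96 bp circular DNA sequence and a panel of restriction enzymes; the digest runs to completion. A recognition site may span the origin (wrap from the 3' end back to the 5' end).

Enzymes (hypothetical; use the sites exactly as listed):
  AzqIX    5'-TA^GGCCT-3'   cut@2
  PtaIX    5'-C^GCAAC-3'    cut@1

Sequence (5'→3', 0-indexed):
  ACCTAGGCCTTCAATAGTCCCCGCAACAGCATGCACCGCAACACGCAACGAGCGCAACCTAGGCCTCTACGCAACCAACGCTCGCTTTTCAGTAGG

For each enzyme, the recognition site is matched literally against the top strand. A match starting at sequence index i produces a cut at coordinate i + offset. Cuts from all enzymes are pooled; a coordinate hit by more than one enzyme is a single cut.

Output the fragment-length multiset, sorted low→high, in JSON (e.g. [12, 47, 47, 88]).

[7,8,9,9,15,17,31]

Site scan:
  AzqIX TAGGCCT/2: at [3, 59] ⇒ [5, 61]
  PtaIX CGCAAC/1: at [21, 36, 43, 52, 69] ⇒ [22, 37, 44, 53, 70]

All cut coordinates (distinct, sorted): [5, 22, 37, 44, 53, 61, 70]

Fragments:
  5→22: 17 bp
  22→37: 15 bp
  37→44: 7 bp
  44→53: 9 bp
  53→61: 8 bp
  61→70: 9 bp
  70→5 (wrap): 96-70+5 = 31 bp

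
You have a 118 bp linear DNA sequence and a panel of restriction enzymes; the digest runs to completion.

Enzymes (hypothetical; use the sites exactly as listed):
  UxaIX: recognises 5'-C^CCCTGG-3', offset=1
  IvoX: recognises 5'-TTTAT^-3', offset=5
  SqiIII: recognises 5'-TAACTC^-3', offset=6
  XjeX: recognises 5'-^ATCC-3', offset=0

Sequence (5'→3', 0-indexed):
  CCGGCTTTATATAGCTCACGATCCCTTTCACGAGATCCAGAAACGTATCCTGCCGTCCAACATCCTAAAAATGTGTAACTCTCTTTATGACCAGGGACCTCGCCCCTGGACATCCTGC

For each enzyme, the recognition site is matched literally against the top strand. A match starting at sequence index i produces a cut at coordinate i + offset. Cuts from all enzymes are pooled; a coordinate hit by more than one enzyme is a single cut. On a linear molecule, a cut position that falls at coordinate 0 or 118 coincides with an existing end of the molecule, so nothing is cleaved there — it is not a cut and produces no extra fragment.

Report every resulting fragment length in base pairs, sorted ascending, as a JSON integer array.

[7,7,8,10,10,12,14,15,15,20]

Per-enzyme occurrences:
  UxaIX (CCCCTGG, off=1): starts [102] → cuts [103]
  IvoX (TTTAT, off=5): starts [5, 83] → cuts [10, 88]
  SqiIII (TAACTC, off=6): starts [75] → cuts [81]
  XjeX (ATCC, off=0): starts [20, 34, 46, 61, 111] → cuts [20, 34, 46, 61, 111]

All cut coordinates (distinct, sorted): [10, 20, 34, 46, 61, 81, 88, 103, 111]

Fragments:
  [0,10): 10 bp
  [10,20): 10 bp
  [20,34): 14 bp
  [34,46): 12 bp
  [46,61): 15 bp
  [61,81): 20 bp
  [81,88): 7 bp
  [88,103): 15 bp
  [103,111): 8 bp
  [111,118): 7 bp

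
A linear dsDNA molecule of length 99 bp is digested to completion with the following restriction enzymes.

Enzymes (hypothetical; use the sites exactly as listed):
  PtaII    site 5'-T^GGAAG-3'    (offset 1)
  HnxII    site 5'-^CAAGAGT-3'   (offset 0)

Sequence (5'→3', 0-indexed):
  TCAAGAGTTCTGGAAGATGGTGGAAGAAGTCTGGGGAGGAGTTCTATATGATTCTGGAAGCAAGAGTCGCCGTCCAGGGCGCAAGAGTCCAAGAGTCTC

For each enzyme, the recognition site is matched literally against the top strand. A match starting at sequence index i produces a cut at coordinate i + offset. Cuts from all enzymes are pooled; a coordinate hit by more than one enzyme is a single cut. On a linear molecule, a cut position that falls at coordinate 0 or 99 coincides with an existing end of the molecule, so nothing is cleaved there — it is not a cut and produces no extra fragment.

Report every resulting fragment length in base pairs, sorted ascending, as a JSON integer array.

Per-enzyme occurrences:
  PtaII TGGAAG/1: at [10, 20, 54] ⇒ [11, 21, 55]
  HnxII CAAGAGT/0: at [1, 60, 81, 89] ⇒ [1, 60, 81, 89]

All cut coordinates (distinct, sorted): [1, 11, 21, 55, 60, 81, 89]

Fragment lengths:
  [0,1): 1 bp
  [1,11): 10 bp
  [11,21): 10 bp
  [21,55): 34 bp
  [55,60): 5 bp
  [60,81): 21 bp
  [81,89): 8 bp
  [89,99): 10 bp

[1,5,8,10,10,10,21,34]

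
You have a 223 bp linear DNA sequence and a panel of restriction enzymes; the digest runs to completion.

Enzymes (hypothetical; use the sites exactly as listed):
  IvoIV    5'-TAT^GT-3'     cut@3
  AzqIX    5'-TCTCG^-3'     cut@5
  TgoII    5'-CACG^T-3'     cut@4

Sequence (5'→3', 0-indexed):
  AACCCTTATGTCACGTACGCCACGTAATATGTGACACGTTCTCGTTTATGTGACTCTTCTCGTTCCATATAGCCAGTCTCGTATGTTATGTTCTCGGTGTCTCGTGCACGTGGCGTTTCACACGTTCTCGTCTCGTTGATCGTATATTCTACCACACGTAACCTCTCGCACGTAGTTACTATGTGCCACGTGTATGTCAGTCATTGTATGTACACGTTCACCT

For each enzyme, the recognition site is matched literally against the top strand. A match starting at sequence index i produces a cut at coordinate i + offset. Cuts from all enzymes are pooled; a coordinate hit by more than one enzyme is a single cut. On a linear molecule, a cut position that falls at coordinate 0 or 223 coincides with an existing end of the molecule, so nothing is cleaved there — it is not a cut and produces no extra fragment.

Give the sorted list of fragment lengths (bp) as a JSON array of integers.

Per-enzyme occurrences:
  IvoIV TATGT/3: at [6, 27, 46, 81, 86, 179, 192, 206] ⇒ [9, 30, 49, 84, 89, 182, 195, 209]
  AzqIX TCTCG/5: at [39, 57, 76, 91, 99, 125, 130, 163] ⇒ [44, 62, 81, 96, 104, 130, 135, 168]
  TgoII CACGT/4: at [11, 20, 34, 106, 120, 154, 168, 186, 212] ⇒ [15, 24, 38, 110, 124, 158, 172, 190, 216]

All cut coordinates (distinct, sorted): [9, 15, 24, 30, 38, 44, 49, 62, 81, 84, 89, 96, 104, 110, 124, 130, 135, 158, 168, 172, 182, 190, 195, 209, 216]

Fragment lengths:
  [0,9): 9 bp
  [9,15): 6 bp
  [15,24): 9 bp
  [24,30): 6 bp
  [30,38): 8 bp
  [38,44): 6 bp
  [44,49): 5 bp
  [49,62): 13 bp
  [62,81): 19 bp
  [81,84): 3 bp
  [84,89): 5 bp
  [89,96): 7 bp
  [96,104): 8 bp
  [104,110): 6 bp
  [110,124): 14 bp
  [124,130): 6 bp
  [130,135): 5 bp
  [135,158): 23 bp
  [158,168): 10 bp
  [168,172): 4 bp
  [172,182): 10 bp
  [182,190): 8 bp
  [190,195): 5 bp
  [195,209): 14 bp
  [209,216): 7 bp
  [216,223): 7 bp

[3,4,5,5,5,5,6,6,6,6,6,7,7,7,8,8,8,9,9,10,10,13,14,14,19,23]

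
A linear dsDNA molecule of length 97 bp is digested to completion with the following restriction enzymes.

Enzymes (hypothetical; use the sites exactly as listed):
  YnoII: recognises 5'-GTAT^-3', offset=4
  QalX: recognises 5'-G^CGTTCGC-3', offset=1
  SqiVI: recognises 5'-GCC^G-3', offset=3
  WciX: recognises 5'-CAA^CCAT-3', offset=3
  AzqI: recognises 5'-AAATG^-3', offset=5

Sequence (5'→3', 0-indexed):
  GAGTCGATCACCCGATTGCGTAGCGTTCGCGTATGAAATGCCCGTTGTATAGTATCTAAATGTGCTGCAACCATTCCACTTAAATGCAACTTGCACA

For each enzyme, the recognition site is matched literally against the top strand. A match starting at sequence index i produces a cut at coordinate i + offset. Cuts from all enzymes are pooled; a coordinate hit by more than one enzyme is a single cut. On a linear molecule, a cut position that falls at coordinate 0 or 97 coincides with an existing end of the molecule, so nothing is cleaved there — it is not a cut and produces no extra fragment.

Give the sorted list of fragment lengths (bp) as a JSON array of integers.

Per-enzyme occurrences:
  YnoII (GTAT, off=4): starts [30, 46, 51] → cuts [34, 50, 55]
  QalX (GCGTTCGC, off=1): starts [22] → cuts [23]
  SqiVI (GCCG, off=3): no sites
  WciX (CAACCAT, off=3): starts [67] → cuts [70]
  AzqI (AAATG, off=5): starts [35, 57, 81] → cuts [40, 62, 86]

All cut coordinates (distinct, sorted): [23, 34, 40, 50, 55, 62, 70, 86]

Fragment lengths:
  [0,23): 23 bp
  [23,34): 11 bp
  [34,40): 6 bp
  [40,50): 10 bp
  [50,55): 5 bp
  [55,62): 7 bp
  [62,70): 8 bp
  [70,86): 16 bp
  [86,97): 11 bp

[5,6,7,8,10,11,11,16,23]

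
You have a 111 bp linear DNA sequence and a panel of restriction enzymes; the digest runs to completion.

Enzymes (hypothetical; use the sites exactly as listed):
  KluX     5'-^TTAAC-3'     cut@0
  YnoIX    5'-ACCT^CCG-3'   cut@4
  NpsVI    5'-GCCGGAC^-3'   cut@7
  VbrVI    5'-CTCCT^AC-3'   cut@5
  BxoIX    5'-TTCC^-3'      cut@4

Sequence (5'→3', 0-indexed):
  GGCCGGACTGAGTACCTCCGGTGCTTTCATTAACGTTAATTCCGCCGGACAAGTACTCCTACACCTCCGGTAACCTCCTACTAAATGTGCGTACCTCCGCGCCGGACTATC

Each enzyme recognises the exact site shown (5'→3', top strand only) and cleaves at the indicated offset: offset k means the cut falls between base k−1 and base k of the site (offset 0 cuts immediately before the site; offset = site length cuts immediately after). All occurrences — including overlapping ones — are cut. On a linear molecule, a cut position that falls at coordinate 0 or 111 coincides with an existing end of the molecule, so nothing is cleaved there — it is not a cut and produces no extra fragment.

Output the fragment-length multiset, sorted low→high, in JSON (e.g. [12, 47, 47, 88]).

[4,6,7,8,9,10,11,12,13,14,17]

Site scan:
  KluX (TTAAC, off=0): starts [29] → cuts [29]
  YnoIX (ACCTCCG, off=4): starts [13, 62, 92] → cuts [17, 66, 96]
  NpsVI (GCCGGAC, off=7): starts [1, 43, 100] → cuts [8, 50, 107]
  VbrVI (CTCCTAC, off=5): starts [55, 74] → cuts [60, 79]
  BxoIX (TTCC, off=4): starts [39] → cuts [43]

Pooled cuts: [8, 17, 29, 43, 50, 60, 66, 79, 96, 107]

Fragment lengths:
  [0,8): 8 bp
  [8,17): 9 bp
  [17,29): 12 bp
  [29,43): 14 bp
  [43,50): 7 bp
  [50,60): 10 bp
  [60,66): 6 bp
  [66,79): 13 bp
  [79,96): 17 bp
  [96,107): 11 bp
  [107,111): 4 bp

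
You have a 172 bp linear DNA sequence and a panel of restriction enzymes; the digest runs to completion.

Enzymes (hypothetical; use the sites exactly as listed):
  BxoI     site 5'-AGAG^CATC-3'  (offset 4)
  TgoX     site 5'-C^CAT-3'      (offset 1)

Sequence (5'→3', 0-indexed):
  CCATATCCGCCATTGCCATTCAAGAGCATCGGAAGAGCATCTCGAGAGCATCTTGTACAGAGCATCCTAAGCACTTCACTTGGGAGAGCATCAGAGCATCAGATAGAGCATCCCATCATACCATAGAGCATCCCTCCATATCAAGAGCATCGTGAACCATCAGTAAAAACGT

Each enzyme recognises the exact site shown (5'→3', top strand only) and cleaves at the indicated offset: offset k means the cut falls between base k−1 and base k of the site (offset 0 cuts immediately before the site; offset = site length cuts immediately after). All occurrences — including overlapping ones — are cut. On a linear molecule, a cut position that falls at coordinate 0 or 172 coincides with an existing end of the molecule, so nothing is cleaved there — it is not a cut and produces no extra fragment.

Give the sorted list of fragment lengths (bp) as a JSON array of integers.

Per-enzyme occurrences:
  BxoI (AGAGCATC, off=4): starts [22, 33, 44, 58, 84, 92, 104, 124, 143] → cuts [26, 37, 48, 62, 88, 96, 108, 128, 147]
  TgoX (CCAT, off=1): starts [0, 9, 15, 112, 120, 135, 156] → cuts [1, 10, 16, 113, 121, 136, 157]

Pooled cuts: [1, 10, 16, 26, 37, 48, 62, 88, 96, 108, 113, 121, 128, 136, 147, 157]

Fragment lengths:
  [0,1): 1 bp
  [1,10): 9 bp
  [10,16): 6 bp
  [16,26): 10 bp
  [26,37): 11 bp
  [37,48): 11 bp
  [48,62): 14 bp
  [62,88): 26 bp
  [88,96): 8 bp
  [96,108): 12 bp
  [108,113): 5 bp
  [113,121): 8 bp
  [121,128): 7 bp
  [128,136): 8 bp
  [136,147): 11 bp
  [147,157): 10 bp
  [157,172): 15 bp

[1,5,6,7,8,8,8,9,10,10,11,11,11,12,14,15,26]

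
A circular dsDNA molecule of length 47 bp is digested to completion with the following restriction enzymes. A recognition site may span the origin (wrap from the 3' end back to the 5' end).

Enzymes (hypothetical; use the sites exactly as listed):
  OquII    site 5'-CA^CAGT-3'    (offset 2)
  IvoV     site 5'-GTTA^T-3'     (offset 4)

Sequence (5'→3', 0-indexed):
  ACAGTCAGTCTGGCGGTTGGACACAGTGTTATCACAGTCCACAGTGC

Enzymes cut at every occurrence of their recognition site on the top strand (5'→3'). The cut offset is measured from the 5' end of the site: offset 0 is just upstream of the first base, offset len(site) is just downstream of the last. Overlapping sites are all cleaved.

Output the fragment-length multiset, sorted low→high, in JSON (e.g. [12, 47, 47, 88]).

[3,7,7,8,22]

Site scan:
  OquII (CACAGT, off=2): starts [21, 32, 39, 46] → cuts [1, 23, 34, 41]
  IvoV (GTTAT, off=4): starts [27] → cuts [31]

Pooled cuts: [1, 23, 31, 34, 41]

Fragment lengths:
  1→23: 22 bp
  23→31: 8 bp
  31→34: 3 bp
  34→41: 7 bp
  41→1 (wrap): 47-41+1 = 7 bp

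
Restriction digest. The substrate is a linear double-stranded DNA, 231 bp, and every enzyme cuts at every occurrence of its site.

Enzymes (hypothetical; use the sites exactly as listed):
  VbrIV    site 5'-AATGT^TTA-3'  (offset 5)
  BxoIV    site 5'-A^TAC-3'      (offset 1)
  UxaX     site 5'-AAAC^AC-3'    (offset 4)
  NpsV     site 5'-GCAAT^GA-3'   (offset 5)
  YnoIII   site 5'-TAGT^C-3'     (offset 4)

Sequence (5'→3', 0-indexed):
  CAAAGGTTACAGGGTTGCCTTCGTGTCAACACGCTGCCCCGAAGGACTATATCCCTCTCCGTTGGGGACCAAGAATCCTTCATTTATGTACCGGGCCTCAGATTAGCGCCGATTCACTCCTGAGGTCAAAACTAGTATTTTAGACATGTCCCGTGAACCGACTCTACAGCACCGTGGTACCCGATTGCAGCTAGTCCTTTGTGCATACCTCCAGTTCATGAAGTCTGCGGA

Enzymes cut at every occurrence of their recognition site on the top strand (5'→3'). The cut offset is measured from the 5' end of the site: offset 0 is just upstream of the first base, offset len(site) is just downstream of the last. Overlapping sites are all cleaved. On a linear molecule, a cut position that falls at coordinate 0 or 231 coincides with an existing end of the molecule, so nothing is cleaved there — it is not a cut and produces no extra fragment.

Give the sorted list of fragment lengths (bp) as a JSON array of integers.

Scan for sites:
  VbrIV (AATGTTTA, off=5): no sites
  BxoIV ATAC/1: at [204] ⇒ [205]
  UxaX (AAACAC, off=4): no sites
  NpsV (GCAATGA, off=5): no sites
  YnoIII TAGTC/4: at [191] ⇒ [195]

Pooled cuts: [195, 205]

Fragments:
  [0,195): 195 bp
  [195,205): 10 bp
  [205,231): 26 bp

[10,26,195]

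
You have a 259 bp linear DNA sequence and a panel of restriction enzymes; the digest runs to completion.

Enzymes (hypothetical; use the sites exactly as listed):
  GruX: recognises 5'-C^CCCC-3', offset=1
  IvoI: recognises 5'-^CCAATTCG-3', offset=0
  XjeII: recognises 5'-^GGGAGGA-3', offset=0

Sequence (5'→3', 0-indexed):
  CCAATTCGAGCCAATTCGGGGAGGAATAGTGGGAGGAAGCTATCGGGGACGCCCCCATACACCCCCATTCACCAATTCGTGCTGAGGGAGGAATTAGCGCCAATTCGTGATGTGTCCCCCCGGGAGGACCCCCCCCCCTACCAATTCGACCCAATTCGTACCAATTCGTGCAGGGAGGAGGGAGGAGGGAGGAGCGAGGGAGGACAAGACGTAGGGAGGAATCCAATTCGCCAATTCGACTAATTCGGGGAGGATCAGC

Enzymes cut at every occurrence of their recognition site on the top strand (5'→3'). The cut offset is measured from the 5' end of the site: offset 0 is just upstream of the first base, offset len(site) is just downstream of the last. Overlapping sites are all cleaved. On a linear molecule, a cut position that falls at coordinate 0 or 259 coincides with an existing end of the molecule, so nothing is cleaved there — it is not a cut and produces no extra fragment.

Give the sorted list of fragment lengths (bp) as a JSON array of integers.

Scan for sites:
  GruX CCCCC/1: at [51, 61, 115, 116, 128, 129, 130, 131, 132, 133] ⇒ [52, 62, 116, 117, 129, 130, 131, 132, 133, 134]
  IvoI CCAATTCG/0: at [0, 10, 71, 99, 140, 150, 160, 222, 230] ⇒ [10, 71, 99, 140, 150, 160, 222, 230] (position 0 is a terminus of the linear molecule — no cut)
  XjeII GGGAGGA/0: at [18, 30, 85, 121, 172, 179, 186, 197, 213, 247] ⇒ [18, 30, 85, 121, 172, 179, 186, 197, 213, 247]

Pooled cuts: [10, 18, 30, 52, 62, 71, 85, 99, 116, 117, 121, 129, 130, 131, 132, 133, 134, 140, 150, 160, 172, 179, 186, 197, 213, 222, 230, 247]

Fragments:
  [0,10): 10 bp
  [10,18): 8 bp
  [18,30): 12 bp
  [30,52): 22 bp
  [52,62): 10 bp
  [62,71): 9 bp
  [71,85): 14 bp
  [85,99): 14 bp
  [99,116): 17 bp
  [116,117): 1 bp
  [117,121): 4 bp
  [121,129): 8 bp
  [129,130): 1 bp
  [130,131): 1 bp
  [131,132): 1 bp
  [132,133): 1 bp
  [133,134): 1 bp
  [134,140): 6 bp
  [140,150): 10 bp
  [150,160): 10 bp
  [160,172): 12 bp
  [172,179): 7 bp
  [179,186): 7 bp
  [186,197): 11 bp
  [197,213): 16 bp
  [213,222): 9 bp
  [222,230): 8 bp
  [230,247): 17 bp
  [247,259): 12 bp

[1,1,1,1,1,1,4,6,7,7,8,8,8,9,9,10,10,10,10,11,12,12,12,14,14,16,17,17,22]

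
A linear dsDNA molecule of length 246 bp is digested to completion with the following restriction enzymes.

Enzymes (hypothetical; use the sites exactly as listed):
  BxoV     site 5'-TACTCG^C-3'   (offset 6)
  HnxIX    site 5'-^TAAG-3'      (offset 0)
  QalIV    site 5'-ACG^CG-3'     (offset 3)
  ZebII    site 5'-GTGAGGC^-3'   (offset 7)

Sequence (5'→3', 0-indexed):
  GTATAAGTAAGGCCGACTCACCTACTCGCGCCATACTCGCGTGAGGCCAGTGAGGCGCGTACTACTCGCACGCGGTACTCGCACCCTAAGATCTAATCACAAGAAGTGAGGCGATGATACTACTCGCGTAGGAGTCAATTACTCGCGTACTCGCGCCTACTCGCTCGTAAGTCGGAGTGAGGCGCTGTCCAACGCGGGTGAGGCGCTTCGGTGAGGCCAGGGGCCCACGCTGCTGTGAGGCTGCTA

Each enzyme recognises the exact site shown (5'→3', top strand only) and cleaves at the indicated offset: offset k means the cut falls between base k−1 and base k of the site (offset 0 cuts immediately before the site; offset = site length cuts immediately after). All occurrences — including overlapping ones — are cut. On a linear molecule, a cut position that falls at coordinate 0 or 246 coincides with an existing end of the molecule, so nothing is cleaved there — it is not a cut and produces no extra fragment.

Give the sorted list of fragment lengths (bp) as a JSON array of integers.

Per-enzyme occurrences:
  BxoV (TACTCGC, off=6): starts [22, 33, 62, 75, 120, 139, 147, 157] → cuts [28, 39, 68, 81, 126, 145, 153, 163]
  HnxIX (TAAG, off=0): starts [3, 7, 86, 167] → cuts [3, 7, 86, 167]
  QalIV (ACGCG, off=3): starts [69, 191] → cuts [72, 194]
  ZebII (GTGAGGC, off=7): starts [40, 49, 105, 176, 197, 210, 234] → cuts [47, 56, 112, 183, 204, 217, 241]

All cut coordinates (distinct, sorted): [3, 7, 28, 39, 47, 56, 68, 72, 81, 86, 112, 126, 145, 153, 163, 167, 183, 194, 204, 217, 241]

Fragments:
  [0,3): 3 bp
  [3,7): 4 bp
  [7,28): 21 bp
  [28,39): 11 bp
  [39,47): 8 bp
  [47,56): 9 bp
  [56,68): 12 bp
  [68,72): 4 bp
  [72,81): 9 bp
  [81,86): 5 bp
  [86,112): 26 bp
  [112,126): 14 bp
  [126,145): 19 bp
  [145,153): 8 bp
  [153,163): 10 bp
  [163,167): 4 bp
  [167,183): 16 bp
  [183,194): 11 bp
  [194,204): 10 bp
  [204,217): 13 bp
  [217,241): 24 bp
  [241,246): 5 bp

[3,4,4,4,5,5,8,8,9,9,10,10,11,11,12,13,14,16,19,21,24,26]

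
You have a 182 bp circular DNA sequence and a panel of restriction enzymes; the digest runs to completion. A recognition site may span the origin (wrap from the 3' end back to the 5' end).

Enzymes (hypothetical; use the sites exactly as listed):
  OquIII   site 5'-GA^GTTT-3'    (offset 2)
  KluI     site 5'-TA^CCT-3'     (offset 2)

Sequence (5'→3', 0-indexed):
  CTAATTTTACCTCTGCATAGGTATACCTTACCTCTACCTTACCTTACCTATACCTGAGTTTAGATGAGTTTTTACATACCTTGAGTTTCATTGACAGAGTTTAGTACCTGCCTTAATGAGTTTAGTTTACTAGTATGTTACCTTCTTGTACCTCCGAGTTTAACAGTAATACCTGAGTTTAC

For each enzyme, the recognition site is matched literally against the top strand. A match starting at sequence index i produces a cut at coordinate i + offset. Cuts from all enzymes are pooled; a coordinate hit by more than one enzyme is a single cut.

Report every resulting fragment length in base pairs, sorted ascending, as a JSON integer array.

Scan for sites:
  OquIII GAGTTT/2: at [55, 65, 82, 96, 117, 155, 174] ⇒ [57, 67, 84, 98, 119, 157, 176]
  KluI TACCT/2: at [7, 23, 28, 34, 39, 44, 50, 76, 104, 138, 148, 169, 179] ⇒ [9, 25, 30, 36, 41, 46, 52, 78, 106, 140, 150, 171, 181]

All cut coordinates (distinct, sorted): [9, 25, 30, 36, 41, 46, 52, 57, 67, 78, 84, 98, 106, 119, 140, 150, 157, 171, 176, 181]

Fragment lengths:
  9→25: 16 bp
  25→30: 5 bp
  30→36: 6 bp
  36→41: 5 bp
  41→46: 5 bp
  46→52: 6 bp
  52→57: 5 bp
  57→67: 10 bp
  67→78: 11 bp
  78→84: 6 bp
  84→98: 14 bp
  98→106: 8 bp
  106→119: 13 bp
  119→140: 21 bp
  140→150: 10 bp
  150→157: 7 bp
  157→171: 14 bp
  171→176: 5 bp
  176→181: 5 bp
  181→9 (wrap): 182-181+9 = 10 bp

[5,5,5,5,5,5,6,6,6,7,8,10,10,10,11,13,14,14,16,21]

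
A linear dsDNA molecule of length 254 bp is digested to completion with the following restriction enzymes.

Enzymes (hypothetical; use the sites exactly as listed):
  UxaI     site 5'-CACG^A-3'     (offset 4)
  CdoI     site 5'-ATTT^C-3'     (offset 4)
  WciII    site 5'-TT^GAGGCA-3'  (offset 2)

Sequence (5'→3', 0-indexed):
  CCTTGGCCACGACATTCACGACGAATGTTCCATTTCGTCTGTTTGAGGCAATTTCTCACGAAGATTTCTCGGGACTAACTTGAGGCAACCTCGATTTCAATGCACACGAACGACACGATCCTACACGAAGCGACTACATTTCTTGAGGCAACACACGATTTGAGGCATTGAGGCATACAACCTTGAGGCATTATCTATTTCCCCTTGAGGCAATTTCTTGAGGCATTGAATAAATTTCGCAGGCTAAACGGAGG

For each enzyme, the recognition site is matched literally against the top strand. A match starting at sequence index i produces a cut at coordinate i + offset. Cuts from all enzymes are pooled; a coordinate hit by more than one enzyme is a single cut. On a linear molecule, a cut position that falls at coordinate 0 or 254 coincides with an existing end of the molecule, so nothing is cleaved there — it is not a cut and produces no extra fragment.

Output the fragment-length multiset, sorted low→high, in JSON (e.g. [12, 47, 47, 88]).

Per-enzyme occurrences:
  UxaI CACGA/4: at [7, 16, 56, 104, 113, 123, 153] ⇒ [11, 20, 60, 108, 117, 127, 157]
  CdoI ATTTC/4: at [31, 50, 63, 93, 137, 196, 212, 233] ⇒ [35, 54, 67, 97, 141, 200, 216, 237]
  WciII TTGAGGCA/2: at [42, 79, 142, 159, 167, 182, 204, 217] ⇒ [44, 81, 144, 161, 169, 184, 206, 219]

Pooled cuts: [11, 20, 35, 44, 54, 60, 67, 81, 97, 108, 117, 127, 141, 144, 157, 161, 169, 184, 200, 206, 216, 219, 237]

Fragment lengths:
  [0,11): 11 bp
  [11,20): 9 bp
  [20,35): 15 bp
  [35,44): 9 bp
  [44,54): 10 bp
  [54,60): 6 bp
  [60,67): 7 bp
  [67,81): 14 bp
  [81,97): 16 bp
  [97,108): 11 bp
  [108,117): 9 bp
  [117,127): 10 bp
  [127,141): 14 bp
  [141,144): 3 bp
  [144,157): 13 bp
  [157,161): 4 bp
  [161,169): 8 bp
  [169,184): 15 bp
  [184,200): 16 bp
  [200,206): 6 bp
  [206,216): 10 bp
  [216,219): 3 bp
  [219,237): 18 bp
  [237,254): 17 bp

[3,3,4,6,6,7,8,9,9,9,10,10,10,11,11,13,14,14,15,15,16,16,17,18]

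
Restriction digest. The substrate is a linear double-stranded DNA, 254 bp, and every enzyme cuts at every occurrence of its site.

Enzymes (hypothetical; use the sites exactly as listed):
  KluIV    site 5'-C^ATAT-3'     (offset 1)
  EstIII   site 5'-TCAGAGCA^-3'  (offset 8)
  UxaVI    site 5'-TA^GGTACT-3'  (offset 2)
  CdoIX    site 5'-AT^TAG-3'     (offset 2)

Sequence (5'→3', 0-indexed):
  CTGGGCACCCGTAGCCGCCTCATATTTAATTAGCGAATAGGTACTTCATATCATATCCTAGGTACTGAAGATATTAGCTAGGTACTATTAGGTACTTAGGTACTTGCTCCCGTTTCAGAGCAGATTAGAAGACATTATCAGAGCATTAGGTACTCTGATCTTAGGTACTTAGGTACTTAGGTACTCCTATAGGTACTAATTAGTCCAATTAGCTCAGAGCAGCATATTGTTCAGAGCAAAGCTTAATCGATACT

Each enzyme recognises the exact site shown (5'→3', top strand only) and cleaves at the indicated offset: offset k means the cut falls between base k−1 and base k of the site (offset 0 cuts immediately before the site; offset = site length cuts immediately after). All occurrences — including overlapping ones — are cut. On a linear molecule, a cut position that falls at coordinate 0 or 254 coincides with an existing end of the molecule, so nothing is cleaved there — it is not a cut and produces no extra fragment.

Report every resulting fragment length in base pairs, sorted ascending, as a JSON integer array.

Site scan:
  KluIV CATAT/1: at [20, 46, 51, 222] ⇒ [21, 47, 52, 223]
  EstIII TCAGAGCA/8: at [114, 137, 213, 230] ⇒ [122, 145, 221, 238]
  UxaVI TAGGTACT/2: at [37, 58, 78, 88, 96, 146, 161, 169, 177, 189] ⇒ [39, 60, 80, 90, 98, 148, 163, 171, 179, 191]
  CdoIX ATTAG/2: at [28, 72, 86, 123, 144, 198, 207] ⇒ [30, 74, 88, 125, 146, 200, 209]

All cut coordinates (distinct, sorted): [21, 30, 39, 47, 52, 60, 74, 80, 88, 90, 98, 122, 125, 145, 146, 148, 163, 171, 179, 191, 200, 209, 221, 223, 238]

Fragment lengths:
  [0,21): 21 bp
  [21,30): 9 bp
  [30,39): 9 bp
  [39,47): 8 bp
  [47,52): 5 bp
  [52,60): 8 bp
  [60,74): 14 bp
  [74,80): 6 bp
  [80,88): 8 bp
  [88,90): 2 bp
  [90,98): 8 bp
  [98,122): 24 bp
  [122,125): 3 bp
  [125,145): 20 bp
  [145,146): 1 bp
  [146,148): 2 bp
  [148,163): 15 bp
  [163,171): 8 bp
  [171,179): 8 bp
  [179,191): 12 bp
  [191,200): 9 bp
  [200,209): 9 bp
  [209,221): 12 bp
  [221,223): 2 bp
  [223,238): 15 bp
  [238,254): 16 bp

[1,2,2,2,3,5,6,8,8,8,8,8,8,9,9,9,9,12,12,14,15,15,16,20,21,24]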